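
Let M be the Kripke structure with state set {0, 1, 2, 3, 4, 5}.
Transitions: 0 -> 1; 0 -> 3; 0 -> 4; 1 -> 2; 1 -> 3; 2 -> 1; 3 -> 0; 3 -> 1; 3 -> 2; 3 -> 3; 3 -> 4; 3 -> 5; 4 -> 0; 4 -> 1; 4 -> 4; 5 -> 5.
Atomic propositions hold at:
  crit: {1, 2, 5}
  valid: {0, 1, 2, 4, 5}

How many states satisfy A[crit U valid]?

5

A[crit U valid]: least fixpoint, start Z0 = Sat(valid) = {0, 1, 2, 4, 5}, add states in Sat(crit) with every successor in Z. Already a fixed point.
Sat(A[crit U valid]) = {0, 1, 2, 4, 5}
|Sat(A[crit U valid])| = |{0, 1, 2, 4, 5}| = 5.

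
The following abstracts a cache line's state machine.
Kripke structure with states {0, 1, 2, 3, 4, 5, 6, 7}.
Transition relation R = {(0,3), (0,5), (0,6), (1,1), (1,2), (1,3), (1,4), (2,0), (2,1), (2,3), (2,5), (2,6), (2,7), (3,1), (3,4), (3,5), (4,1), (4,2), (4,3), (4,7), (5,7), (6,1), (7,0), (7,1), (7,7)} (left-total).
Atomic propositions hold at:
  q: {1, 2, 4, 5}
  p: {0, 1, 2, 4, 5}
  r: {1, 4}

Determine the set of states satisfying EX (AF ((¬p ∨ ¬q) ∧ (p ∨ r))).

{2, 7}

Sat(¬p) = {3, 6, 7}
Sat(¬q) = {0, 3, 6, 7}
Sat(¬p ∨ ¬q) = {0, 3, 6, 7}
Sat(p ∨ r) = {0, 1, 2, 4, 5}
Sat((¬p ∨ ¬q) ∧ (p ∨ r)) = {0}
AF ((¬p ∨ ¬q) ∧ (p ∨ r)): least fixpoint, start Z0 = {0}, add states with every successor in Z. Already a fixed point.
Sat(AF ((¬p ∨ ¬q) ∧ (p ∨ r))) = {0}
Sat(EX (AF ((¬p ∨ ¬q) ∧ (p ∨ r)))) = {s : some successor in {0}} = {2, 7}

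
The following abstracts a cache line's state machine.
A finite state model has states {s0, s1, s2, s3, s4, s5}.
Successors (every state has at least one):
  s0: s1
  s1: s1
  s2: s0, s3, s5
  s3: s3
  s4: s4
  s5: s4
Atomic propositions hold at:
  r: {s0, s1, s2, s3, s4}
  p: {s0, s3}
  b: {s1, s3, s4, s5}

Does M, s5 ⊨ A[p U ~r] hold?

Sat(~r) = {s5}
A[p U ~r]: least fixpoint, start Z0 = Sat(~r) = {s5}, add states in Sat(p) with every successor in Z. Already a fixed point.
Sat(A[p U ~r]) = {s5}
s5 ∈ Sat(A[p U ~r]) = {s5}, so the formula holds at s5.

Yes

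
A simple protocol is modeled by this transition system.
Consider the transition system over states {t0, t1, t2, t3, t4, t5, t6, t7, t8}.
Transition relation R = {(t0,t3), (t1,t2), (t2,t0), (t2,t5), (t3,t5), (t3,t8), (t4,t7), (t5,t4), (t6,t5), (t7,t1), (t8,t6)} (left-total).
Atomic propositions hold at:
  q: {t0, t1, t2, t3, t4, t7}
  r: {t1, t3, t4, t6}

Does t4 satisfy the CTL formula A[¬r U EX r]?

No

Sat(¬r) = {t0, t2, t5, t7, t8}
Sat(EX r) = {s : some successor in {t1, t3, t4, t6}} = {t0, t5, t7, t8}
A[¬r U EX r]: least fixpoint, start Z0 = Sat(EX r) = {t0, t5, t7, t8}, add states in Sat(¬r) with every successor in Z. Z1 = {t0, t2, t5, t7, t8}; fixed.
Sat(A[¬r U EX r]) = {t0, t2, t5, t7, t8}
t4 ∉ Sat(A[¬r U EX r]) = {t0, t2, t5, t7, t8}, so the formula does not hold at t4.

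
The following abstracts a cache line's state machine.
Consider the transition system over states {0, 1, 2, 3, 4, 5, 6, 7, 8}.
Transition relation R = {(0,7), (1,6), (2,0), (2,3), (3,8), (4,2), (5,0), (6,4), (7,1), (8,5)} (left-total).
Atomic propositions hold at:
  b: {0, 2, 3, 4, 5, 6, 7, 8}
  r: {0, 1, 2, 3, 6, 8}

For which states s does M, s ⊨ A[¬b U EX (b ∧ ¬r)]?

{0, 1, 6, 8}

Sat(¬b) = {1}
Sat(¬r) = {4, 5, 7}
Sat(b ∧ ¬r) = {4, 5, 7}
Sat(EX (b ∧ ¬r)) = {s : some successor in {4, 5, 7}} = {0, 6, 8}
A[¬b U EX (b ∧ ¬r)]: least fixpoint, start Z0 = Sat(EX (b ∧ ¬r)) = {0, 6, 8}, add states in Sat(¬b) with every successor in Z. Z1 = {0, 1, 6, 8}; fixed.
Sat(A[¬b U EX (b ∧ ¬r)]) = {0, 1, 6, 8}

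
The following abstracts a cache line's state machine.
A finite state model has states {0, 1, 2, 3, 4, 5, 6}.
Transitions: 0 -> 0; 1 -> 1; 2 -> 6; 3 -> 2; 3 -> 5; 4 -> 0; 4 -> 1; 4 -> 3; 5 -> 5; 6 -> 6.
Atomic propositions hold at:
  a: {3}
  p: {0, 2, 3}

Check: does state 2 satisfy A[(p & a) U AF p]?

Yes

Sat(p & a) = {3}
AF p: least fixpoint, start Z0 = {0, 2, 3}, add states with every successor in Z. Already a fixed point.
Sat(AF p) = {0, 2, 3}
A[(p & a) U AF p]: least fixpoint, start Z0 = Sat(AF p) = {0, 2, 3}, add states in Sat(p & a) with every successor in Z. Already a fixed point.
Sat(A[(p & a) U AF p]) = {0, 2, 3}
2 ∈ Sat(A[(p & a) U AF p]) = {0, 2, 3}, so the formula holds at 2.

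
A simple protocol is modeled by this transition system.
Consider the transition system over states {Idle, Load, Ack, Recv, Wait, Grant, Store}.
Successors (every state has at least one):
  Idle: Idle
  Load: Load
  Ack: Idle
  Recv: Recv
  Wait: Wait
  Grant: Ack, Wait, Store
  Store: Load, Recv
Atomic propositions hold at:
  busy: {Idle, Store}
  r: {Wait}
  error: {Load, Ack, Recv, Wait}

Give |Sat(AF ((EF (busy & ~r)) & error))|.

1

Sat(~r) = {Idle, Load, Ack, Recv, Grant, Store}
Sat(busy & ~r) = {Idle, Store}
EF (busy & ~r): least fixpoint, start Z0 = {Idle, Store}, add states with some successor in Z. Z1 = {Idle, Ack, Grant, Store}; fixed.
Sat(EF (busy & ~r)) = {Idle, Ack, Grant, Store}
Sat((EF (busy & ~r)) & error) = {Ack}
AF ((EF (busy & ~r)) & error): least fixpoint, start Z0 = {Ack}, add states with every successor in Z. Already a fixed point.
Sat(AF ((EF (busy & ~r)) & error)) = {Ack}
|Sat(AF ((EF (busy & ~r)) & error))| = |{Ack}| = 1.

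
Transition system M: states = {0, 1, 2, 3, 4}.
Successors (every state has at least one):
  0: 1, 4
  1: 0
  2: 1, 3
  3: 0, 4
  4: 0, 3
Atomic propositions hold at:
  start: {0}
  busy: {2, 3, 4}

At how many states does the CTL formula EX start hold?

3

Sat(EX start) = {s : some successor in {0}} = {1, 3, 4}
|Sat(EX start)| = |{1, 3, 4}| = 3.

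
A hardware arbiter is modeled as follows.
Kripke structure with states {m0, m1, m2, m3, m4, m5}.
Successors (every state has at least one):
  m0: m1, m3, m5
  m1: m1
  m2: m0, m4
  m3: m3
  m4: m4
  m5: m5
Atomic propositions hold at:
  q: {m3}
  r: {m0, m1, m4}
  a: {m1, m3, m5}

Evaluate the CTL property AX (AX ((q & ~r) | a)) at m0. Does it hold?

Sat(~r) = {m2, m3, m5}
Sat(q & ~r) = {m3}
Sat((q & ~r) | a) = {m1, m3, m5}
Sat(AX ((q & ~r) | a)) = {s : every successor in {m1, m3, m5}} = {m0, m1, m3, m5}
Sat(AX (AX ((q & ~r) | a))) = {s : every successor in {m0, m1, m3, m5}} = {m0, m1, m3, m5}
m0 ∈ Sat(AX (AX ((q & ~r) | a))) = {m0, m1, m3, m5}, so the formula holds at m0.

Yes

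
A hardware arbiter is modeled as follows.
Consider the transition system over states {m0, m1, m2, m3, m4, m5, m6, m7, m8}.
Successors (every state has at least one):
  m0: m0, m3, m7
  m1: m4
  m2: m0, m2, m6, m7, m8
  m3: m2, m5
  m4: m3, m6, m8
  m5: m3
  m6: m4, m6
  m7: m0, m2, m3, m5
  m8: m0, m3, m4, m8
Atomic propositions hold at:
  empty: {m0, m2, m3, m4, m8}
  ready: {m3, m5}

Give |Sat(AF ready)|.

2

AF ready: least fixpoint, start Z0 = {m3, m5}, add states with every successor in Z. Already a fixed point.
Sat(AF ready) = {m3, m5}
|Sat(AF ready)| = |{m3, m5}| = 2.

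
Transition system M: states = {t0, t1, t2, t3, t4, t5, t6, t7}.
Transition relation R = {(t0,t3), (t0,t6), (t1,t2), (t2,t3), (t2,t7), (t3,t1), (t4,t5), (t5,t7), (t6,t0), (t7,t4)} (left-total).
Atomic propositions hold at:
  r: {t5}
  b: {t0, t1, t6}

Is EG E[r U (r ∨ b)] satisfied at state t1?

No

Sat(r ∨ b) = {t0, t1, t5, t6}
E[r U (r ∨ b)]: least fixpoint, start Z0 = Sat((r ∨ b)) = {t0, t1, t5, t6}, add states in Sat(r) with some successor in Z. Already a fixed point.
Sat(E[r U (r ∨ b)]) = {t0, t1, t5, t6}
EG E[r U (r ∨ b)]: greatest fixpoint, start Z0 = {t0, t1, t5, t6}, keep only states in Sat with some successor in Z. Z1 = {t0, t6}; fixed.
Sat(EG E[r U (r ∨ b)]) = {t0, t6}
t1 ∉ Sat(EG E[r U (r ∨ b)]) = {t0, t6}, so the formula does not hold at t1.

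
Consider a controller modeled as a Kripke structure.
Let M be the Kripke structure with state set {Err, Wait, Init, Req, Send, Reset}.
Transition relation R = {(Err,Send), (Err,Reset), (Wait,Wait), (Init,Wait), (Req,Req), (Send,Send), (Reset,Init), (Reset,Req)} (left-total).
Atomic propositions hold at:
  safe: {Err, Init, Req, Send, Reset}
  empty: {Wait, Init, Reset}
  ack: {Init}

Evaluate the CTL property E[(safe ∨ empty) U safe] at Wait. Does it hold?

Sat(safe ∨ empty) = {Err, Wait, Init, Req, Send, Reset}
E[(safe ∨ empty) U safe]: least fixpoint, start Z0 = Sat(safe) = {Err, Init, Req, Send, Reset}, add states in Sat(safe ∨ empty) with some successor in Z. Already a fixed point.
Sat(E[(safe ∨ empty) U safe]) = {Err, Init, Req, Send, Reset}
Wait ∉ Sat(E[(safe ∨ empty) U safe]) = {Err, Init, Req, Send, Reset}, so the formula does not hold at Wait.

No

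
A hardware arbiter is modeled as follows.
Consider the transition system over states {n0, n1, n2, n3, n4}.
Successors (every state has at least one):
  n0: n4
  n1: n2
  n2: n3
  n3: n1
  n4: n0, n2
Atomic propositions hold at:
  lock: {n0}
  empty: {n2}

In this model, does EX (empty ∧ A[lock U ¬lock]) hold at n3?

Sat(¬lock) = {n1, n2, n3, n4}
A[lock U ¬lock]: least fixpoint, start Z0 = Sat(¬lock) = {n1, n2, n3, n4}, add states in Sat(lock) with every successor in Z. Z1 = {n0, n1, n2, n3, n4}; fixed.
Sat(A[lock U ¬lock]) = {n0, n1, n2, n3, n4}
Sat(empty ∧ A[lock U ¬lock]) = {n2}
Sat(EX (empty ∧ A[lock U ¬lock])) = {s : some successor in {n2}} = {n1, n4}
n3 ∉ Sat(EX (empty ∧ A[lock U ¬lock])) = {n1, n4}, so the formula does not hold at n3.

No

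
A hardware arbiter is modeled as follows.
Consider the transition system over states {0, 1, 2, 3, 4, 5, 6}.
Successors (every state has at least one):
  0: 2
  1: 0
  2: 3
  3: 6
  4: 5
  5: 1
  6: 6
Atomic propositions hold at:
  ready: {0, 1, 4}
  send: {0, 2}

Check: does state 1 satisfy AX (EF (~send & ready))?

Sat(~send) = {1, 3, 4, 5, 6}
Sat(~send & ready) = {1, 4}
EF (~send & ready): least fixpoint, start Z0 = {1, 4}, add states with some successor in Z. Z1 = {1, 4, 5}; fixed.
Sat(EF (~send & ready)) = {1, 4, 5}
Sat(AX (EF (~send & ready))) = {s : every successor in {1, 4, 5}} = {4, 5}
1 ∉ Sat(AX (EF (~send & ready))) = {4, 5}, so the formula does not hold at 1.

No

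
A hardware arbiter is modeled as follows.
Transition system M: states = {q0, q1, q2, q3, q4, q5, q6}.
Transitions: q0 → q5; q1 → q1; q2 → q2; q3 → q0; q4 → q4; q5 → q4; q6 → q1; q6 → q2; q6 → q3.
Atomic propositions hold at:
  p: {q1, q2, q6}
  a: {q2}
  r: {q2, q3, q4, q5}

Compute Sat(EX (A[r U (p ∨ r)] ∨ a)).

{q0, q1, q2, q4, q5, q6}

Sat(p ∨ r) = {q1, q2, q3, q4, q5, q6}
A[r U (p ∨ r)]: least fixpoint, start Z0 = Sat((p ∨ r)) = {q1, q2, q3, q4, q5, q6}, add states in Sat(r) with every successor in Z. Already a fixed point.
Sat(A[r U (p ∨ r)]) = {q1, q2, q3, q4, q5, q6}
Sat(A[r U (p ∨ r)] ∨ a) = {q1, q2, q3, q4, q5, q6}
Sat(EX (A[r U (p ∨ r)] ∨ a)) = {s : some successor in {q1, q2, q3, q4, q5, q6}} = {q0, q1, q2, q4, q5, q6}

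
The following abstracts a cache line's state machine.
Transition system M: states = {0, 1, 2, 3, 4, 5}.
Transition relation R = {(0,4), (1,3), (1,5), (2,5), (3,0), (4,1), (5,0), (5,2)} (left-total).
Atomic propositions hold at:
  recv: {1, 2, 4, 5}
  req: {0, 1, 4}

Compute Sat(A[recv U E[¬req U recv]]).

{1, 2, 4, 5}

Sat(¬req) = {2, 3, 5}
E[¬req U recv]: least fixpoint, start Z0 = Sat(recv) = {1, 2, 4, 5}, add states in Sat(¬req) with some successor in Z. Already a fixed point.
Sat(E[¬req U recv]) = {1, 2, 4, 5}
A[recv U E[¬req U recv]]: least fixpoint, start Z0 = Sat(E[¬req U recv]) = {1, 2, 4, 5}, add states in Sat(recv) with every successor in Z. Already a fixed point.
Sat(A[recv U E[¬req U recv]]) = {1, 2, 4, 5}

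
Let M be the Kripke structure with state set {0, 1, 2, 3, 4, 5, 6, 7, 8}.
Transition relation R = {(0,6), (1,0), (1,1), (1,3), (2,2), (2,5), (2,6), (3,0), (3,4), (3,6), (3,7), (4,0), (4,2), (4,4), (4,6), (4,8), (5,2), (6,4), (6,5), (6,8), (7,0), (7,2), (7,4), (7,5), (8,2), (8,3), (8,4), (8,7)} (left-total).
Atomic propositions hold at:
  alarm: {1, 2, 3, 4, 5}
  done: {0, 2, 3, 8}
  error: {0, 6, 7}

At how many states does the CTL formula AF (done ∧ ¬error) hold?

Sat(¬error) = {1, 2, 3, 4, 5, 8}
Sat(done ∧ ¬error) = {2, 3, 8}
AF (done ∧ ¬error): least fixpoint, start Z0 = {2, 3, 8}, add states with every successor in Z. Z1 = {2, 3, 5, 8}; fixed.
Sat(AF (done ∧ ¬error)) = {2, 3, 5, 8}
|Sat(AF (done ∧ ¬error))| = |{2, 3, 5, 8}| = 4.

4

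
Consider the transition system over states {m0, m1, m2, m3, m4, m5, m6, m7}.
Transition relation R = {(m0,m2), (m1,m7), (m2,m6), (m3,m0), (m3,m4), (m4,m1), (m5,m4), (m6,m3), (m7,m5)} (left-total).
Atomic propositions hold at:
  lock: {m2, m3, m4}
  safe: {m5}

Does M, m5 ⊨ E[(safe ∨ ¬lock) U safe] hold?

Yes

Sat(¬lock) = {m0, m1, m5, m6, m7}
Sat(safe ∨ ¬lock) = {m0, m1, m5, m6, m7}
E[(safe ∨ ¬lock) U safe]: least fixpoint, start Z0 = Sat(safe) = {m5}, add states in Sat(safe ∨ ¬lock) with some successor in Z. Z1 = {m5, m7}; Z2 = {m1, m5, m7}; fixed.
Sat(E[(safe ∨ ¬lock) U safe]) = {m1, m5, m7}
m5 ∈ Sat(E[(safe ∨ ¬lock) U safe]) = {m1, m5, m7}, so the formula holds at m5.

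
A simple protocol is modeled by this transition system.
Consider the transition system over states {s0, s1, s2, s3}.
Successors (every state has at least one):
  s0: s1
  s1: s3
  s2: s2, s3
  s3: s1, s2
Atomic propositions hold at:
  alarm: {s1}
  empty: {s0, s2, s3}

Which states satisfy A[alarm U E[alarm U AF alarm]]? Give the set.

AF alarm: least fixpoint, start Z0 = {s1}, add states with every successor in Z. Z1 = {s0, s1}; fixed.
Sat(AF alarm) = {s0, s1}
E[alarm U AF alarm]: least fixpoint, start Z0 = Sat(AF alarm) = {s0, s1}, add states in Sat(alarm) with some successor in Z. Already a fixed point.
Sat(E[alarm U AF alarm]) = {s0, s1}
A[alarm U E[alarm U AF alarm]]: least fixpoint, start Z0 = Sat(E[alarm U AF alarm]) = {s0, s1}, add states in Sat(alarm) with every successor in Z. Already a fixed point.
Sat(A[alarm U E[alarm U AF alarm]]) = {s0, s1}

{s0, s1}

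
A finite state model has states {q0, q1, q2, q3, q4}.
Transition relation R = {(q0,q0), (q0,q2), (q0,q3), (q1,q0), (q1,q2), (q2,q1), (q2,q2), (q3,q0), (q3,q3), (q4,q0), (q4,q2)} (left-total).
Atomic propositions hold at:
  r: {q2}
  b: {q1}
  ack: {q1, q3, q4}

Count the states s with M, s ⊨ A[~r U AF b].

1

Sat(~r) = {q0, q1, q3, q4}
AF b: least fixpoint, start Z0 = {q1}, add states with every successor in Z. Already a fixed point.
Sat(AF b) = {q1}
A[~r U AF b]: least fixpoint, start Z0 = Sat(AF b) = {q1}, add states in Sat(~r) with every successor in Z. Already a fixed point.
Sat(A[~r U AF b]) = {q1}
|Sat(A[~r U AF b])| = |{q1}| = 1.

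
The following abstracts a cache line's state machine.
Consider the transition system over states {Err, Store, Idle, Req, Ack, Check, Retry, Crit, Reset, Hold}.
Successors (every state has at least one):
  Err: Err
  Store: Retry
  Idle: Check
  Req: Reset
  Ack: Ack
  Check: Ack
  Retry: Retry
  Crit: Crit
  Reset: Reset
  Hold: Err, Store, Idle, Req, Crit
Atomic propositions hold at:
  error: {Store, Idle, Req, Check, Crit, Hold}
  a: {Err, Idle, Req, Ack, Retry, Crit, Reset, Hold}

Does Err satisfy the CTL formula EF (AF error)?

AF error: least fixpoint, start Z0 = {Store, Idle, Req, Check, Crit, Hold}, add states with every successor in Z. Already a fixed point.
Sat(AF error) = {Store, Idle, Req, Check, Crit, Hold}
EF (AF error): least fixpoint, start Z0 = {Store, Idle, Req, Check, Crit, Hold}, add states with some successor in Z. Already a fixed point.
Sat(EF (AF error)) = {Store, Idle, Req, Check, Crit, Hold}
Err ∉ Sat(EF (AF error)) = {Store, Idle, Req, Check, Crit, Hold}, so the formula does not hold at Err.

No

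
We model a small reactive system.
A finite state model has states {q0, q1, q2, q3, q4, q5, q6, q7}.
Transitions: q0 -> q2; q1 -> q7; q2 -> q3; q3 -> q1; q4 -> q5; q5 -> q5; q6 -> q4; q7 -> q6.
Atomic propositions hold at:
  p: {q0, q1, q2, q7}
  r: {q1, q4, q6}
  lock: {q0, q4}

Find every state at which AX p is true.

Sat(AX p) = {s : every successor in {q0, q1, q2, q7}} = {q0, q1, q3}

{q0, q1, q3}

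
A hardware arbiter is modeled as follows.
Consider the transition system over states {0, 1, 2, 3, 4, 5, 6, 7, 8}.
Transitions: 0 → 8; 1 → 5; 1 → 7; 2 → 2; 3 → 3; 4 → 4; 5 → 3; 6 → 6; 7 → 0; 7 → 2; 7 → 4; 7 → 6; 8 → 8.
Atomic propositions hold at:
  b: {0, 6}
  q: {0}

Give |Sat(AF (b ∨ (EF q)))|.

4

EF q: least fixpoint, start Z0 = {0}, add states with some successor in Z. Z1 = {0, 7}; Z2 = {0, 1, 7}; fixed.
Sat(EF q) = {0, 1, 7}
Sat(b ∨ (EF q)) = {0, 1, 6, 7}
AF (b ∨ (EF q)): least fixpoint, start Z0 = {0, 1, 6, 7}, add states with every successor in Z. Already a fixed point.
Sat(AF (b ∨ (EF q))) = {0, 1, 6, 7}
|Sat(AF (b ∨ (EF q)))| = |{0, 1, 6, 7}| = 4.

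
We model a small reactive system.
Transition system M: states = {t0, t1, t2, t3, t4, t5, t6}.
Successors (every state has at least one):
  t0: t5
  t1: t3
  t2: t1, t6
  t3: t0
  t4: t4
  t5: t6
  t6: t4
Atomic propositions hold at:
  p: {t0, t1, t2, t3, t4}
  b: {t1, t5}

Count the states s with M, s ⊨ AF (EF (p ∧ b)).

Sat(p ∧ b) = {t1}
EF (p ∧ b): least fixpoint, start Z0 = {t1}, add states with some successor in Z. Z1 = {t1, t2}; fixed.
Sat(EF (p ∧ b)) = {t1, t2}
AF (EF (p ∧ b)): least fixpoint, start Z0 = {t1, t2}, add states with every successor in Z. Already a fixed point.
Sat(AF (EF (p ∧ b))) = {t1, t2}
|Sat(AF (EF (p ∧ b)))| = |{t1, t2}| = 2.

2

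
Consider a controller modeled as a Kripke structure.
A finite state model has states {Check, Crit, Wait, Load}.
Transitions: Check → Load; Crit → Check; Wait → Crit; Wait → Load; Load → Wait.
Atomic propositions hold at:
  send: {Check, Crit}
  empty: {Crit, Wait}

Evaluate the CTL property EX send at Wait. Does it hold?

Sat(EX send) = {s : some successor in {Check, Crit}} = {Crit, Wait}
Wait ∈ Sat(EX send) = {Crit, Wait}, so the formula holds at Wait.

Yes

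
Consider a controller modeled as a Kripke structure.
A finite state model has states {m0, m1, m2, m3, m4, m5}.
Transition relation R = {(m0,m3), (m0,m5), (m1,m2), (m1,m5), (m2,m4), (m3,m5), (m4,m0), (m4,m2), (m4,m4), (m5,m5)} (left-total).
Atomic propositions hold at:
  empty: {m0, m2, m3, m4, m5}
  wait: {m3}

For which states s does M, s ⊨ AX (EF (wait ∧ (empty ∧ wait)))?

Sat(empty ∧ wait) = {m3}
Sat(wait ∧ (empty ∧ wait)) = {m3}
EF (wait ∧ (empty ∧ wait)): least fixpoint, start Z0 = {m3}, add states with some successor in Z. Z1 = {m0, m3}; Z2 = {m0, m3, m4}; Z3 = {m0, m2, m3, m4}; Z4 = {m0, m1, m2, m3, m4}; fixed.
Sat(EF (wait ∧ (empty ∧ wait))) = {m0, m1, m2, m3, m4}
Sat(AX (EF (wait ∧ (empty ∧ wait)))) = {s : every successor in {m0, m1, m2, m3, m4}} = {m2, m4}

{m2, m4}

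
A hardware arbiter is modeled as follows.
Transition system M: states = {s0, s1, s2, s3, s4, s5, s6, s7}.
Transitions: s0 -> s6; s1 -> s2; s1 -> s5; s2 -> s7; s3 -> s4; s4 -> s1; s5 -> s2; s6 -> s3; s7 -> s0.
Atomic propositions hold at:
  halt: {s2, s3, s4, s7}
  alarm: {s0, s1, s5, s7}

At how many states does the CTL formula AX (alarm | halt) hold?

Sat(alarm | halt) = {s0, s1, s2, s3, s4, s5, s7}
Sat(AX (alarm | halt)) = {s : every successor in {s0, s1, s2, s3, s4, s5, s7}} = {s1, s2, s3, s4, s5, s6, s7}
|Sat(AX (alarm | halt))| = |{s1, s2, s3, s4, s5, s6, s7}| = 7.

7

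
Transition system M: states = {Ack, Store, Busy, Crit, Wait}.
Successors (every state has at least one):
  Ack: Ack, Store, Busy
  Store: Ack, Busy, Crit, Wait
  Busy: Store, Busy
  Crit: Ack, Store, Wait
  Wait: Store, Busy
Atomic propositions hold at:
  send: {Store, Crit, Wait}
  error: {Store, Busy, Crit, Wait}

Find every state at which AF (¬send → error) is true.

{Store, Busy, Crit, Wait}

Sat(¬send) = {Ack, Busy}
Sat(¬send → error) = {Store, Busy, Crit, Wait}
AF (¬send → error): least fixpoint, start Z0 = {Store, Busy, Crit, Wait}, add states with every successor in Z. Already a fixed point.
Sat(AF (¬send → error)) = {Store, Busy, Crit, Wait}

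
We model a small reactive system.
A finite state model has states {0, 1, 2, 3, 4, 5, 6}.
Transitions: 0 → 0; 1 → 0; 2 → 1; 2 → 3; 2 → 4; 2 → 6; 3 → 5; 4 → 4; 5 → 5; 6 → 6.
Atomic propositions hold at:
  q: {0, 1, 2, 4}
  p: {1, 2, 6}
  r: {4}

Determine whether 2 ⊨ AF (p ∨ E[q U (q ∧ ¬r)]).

Sat(¬r) = {0, 1, 2, 3, 5, 6}
Sat(q ∧ ¬r) = {0, 1, 2}
E[q U (q ∧ ¬r)]: least fixpoint, start Z0 = Sat((q ∧ ¬r)) = {0, 1, 2}, add states in Sat(q) with some successor in Z. Already a fixed point.
Sat(E[q U (q ∧ ¬r)]) = {0, 1, 2}
Sat(p ∨ E[q U (q ∧ ¬r)]) = {0, 1, 2, 6}
AF (p ∨ E[q U (q ∧ ¬r)]): least fixpoint, start Z0 = {0, 1, 2, 6}, add states with every successor in Z. Already a fixed point.
Sat(AF (p ∨ E[q U (q ∧ ¬r)])) = {0, 1, 2, 6}
2 ∈ Sat(AF (p ∨ E[q U (q ∧ ¬r)])) = {0, 1, 2, 6}, so the formula holds at 2.

Yes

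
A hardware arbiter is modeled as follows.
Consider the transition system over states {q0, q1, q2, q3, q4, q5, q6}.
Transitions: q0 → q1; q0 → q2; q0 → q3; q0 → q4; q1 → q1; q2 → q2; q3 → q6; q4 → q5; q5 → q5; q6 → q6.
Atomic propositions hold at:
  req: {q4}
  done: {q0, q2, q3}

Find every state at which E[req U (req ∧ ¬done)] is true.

Sat(¬done) = {q1, q4, q5, q6}
Sat(req ∧ ¬done) = {q4}
E[req U (req ∧ ¬done)]: least fixpoint, start Z0 = Sat((req ∧ ¬done)) = {q4}, add states in Sat(req) with some successor in Z. Already a fixed point.
Sat(E[req U (req ∧ ¬done)]) = {q4}

{q4}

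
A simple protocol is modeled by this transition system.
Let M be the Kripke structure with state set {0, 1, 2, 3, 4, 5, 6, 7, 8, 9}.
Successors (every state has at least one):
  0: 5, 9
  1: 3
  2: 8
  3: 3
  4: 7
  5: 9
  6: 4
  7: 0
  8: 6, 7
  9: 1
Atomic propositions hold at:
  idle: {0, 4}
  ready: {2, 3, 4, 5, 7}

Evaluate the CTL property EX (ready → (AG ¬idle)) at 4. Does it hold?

No

Sat(¬idle) = {1, 2, 3, 5, 6, 7, 8, 9}
AG ¬idle: greatest fixpoint, start Z0 = {1, 2, 3, 5, 6, 7, 8, 9}, keep only states in Sat with every successor in Z. Z1 = {1, 2, 3, 5, 8, 9}; Z2 = {1, 2, 3, 5, 9}; Z3 = {1, 3, 5, 9}; fixed.
Sat(AG ¬idle) = {1, 3, 5, 9}
Sat(ready → (AG ¬idle)) = {0, 1, 3, 5, 6, 8, 9}
Sat(EX (ready → (AG ¬idle))) = {s : some successor in {0, 1, 3, 5, 6, 8, 9}} = {0, 1, 2, 3, 5, 7, 8, 9}
4 ∉ Sat(EX (ready → (AG ¬idle))) = {0, 1, 2, 3, 5, 7, 8, 9}, so the formula does not hold at 4.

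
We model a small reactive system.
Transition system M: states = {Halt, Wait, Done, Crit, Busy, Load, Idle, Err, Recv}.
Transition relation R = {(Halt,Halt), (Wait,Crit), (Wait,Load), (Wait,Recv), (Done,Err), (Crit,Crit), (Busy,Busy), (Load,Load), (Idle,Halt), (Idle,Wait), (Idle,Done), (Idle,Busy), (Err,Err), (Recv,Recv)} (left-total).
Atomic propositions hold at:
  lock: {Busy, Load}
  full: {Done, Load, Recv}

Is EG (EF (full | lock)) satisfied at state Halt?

Sat(full | lock) = {Done, Busy, Load, Recv}
EF (full | lock): least fixpoint, start Z0 = {Done, Busy, Load, Recv}, add states with some successor in Z. Z1 = {Wait, Done, Busy, Load, Idle, Recv}; fixed.
Sat(EF (full | lock)) = {Wait, Done, Busy, Load, Idle, Recv}
EG (EF (full | lock)): greatest fixpoint, start Z0 = {Wait, Done, Busy, Load, Idle, Recv}, keep only states in Sat with some successor in Z. Z1 = {Wait, Busy, Load, Idle, Recv}; fixed.
Sat(EG (EF (full | lock))) = {Wait, Busy, Load, Idle, Recv}
Halt ∉ Sat(EG (EF (full | lock))) = {Wait, Busy, Load, Idle, Recv}, so the formula does not hold at Halt.

No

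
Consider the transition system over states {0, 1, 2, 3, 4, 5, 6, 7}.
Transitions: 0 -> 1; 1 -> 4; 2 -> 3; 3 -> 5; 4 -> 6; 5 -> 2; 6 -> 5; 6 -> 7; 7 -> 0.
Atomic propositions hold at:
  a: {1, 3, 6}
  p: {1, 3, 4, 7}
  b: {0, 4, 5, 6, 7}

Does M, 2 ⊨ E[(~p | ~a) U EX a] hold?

Sat(~p) = {0, 2, 5, 6}
Sat(~a) = {0, 2, 4, 5, 7}
Sat(~p | ~a) = {0, 2, 4, 5, 6, 7}
Sat(EX a) = {s : some successor in {1, 3, 6}} = {0, 2, 4}
E[(~p | ~a) U EX a]: least fixpoint, start Z0 = Sat(EX a) = {0, 2, 4}, add states in Sat(~p | ~a) with some successor in Z. Z1 = {0, 2, 4, 5, 7}; Z2 = {0, 2, 4, 5, 6, 7}; fixed.
Sat(E[(~p | ~a) U EX a]) = {0, 2, 4, 5, 6, 7}
2 ∈ Sat(E[(~p | ~a) U EX a]) = {0, 2, 4, 5, 6, 7}, so the formula holds at 2.

Yes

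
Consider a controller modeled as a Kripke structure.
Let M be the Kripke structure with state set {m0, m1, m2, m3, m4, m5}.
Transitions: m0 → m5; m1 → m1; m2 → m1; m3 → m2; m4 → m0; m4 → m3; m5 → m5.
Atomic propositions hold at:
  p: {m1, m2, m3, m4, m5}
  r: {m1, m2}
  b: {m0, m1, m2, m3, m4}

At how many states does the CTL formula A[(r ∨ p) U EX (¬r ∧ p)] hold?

Sat(r ∨ p) = {m1, m2, m3, m4, m5}
Sat(¬r) = {m0, m3, m4, m5}
Sat(¬r ∧ p) = {m3, m4, m5}
Sat(EX (¬r ∧ p)) = {s : some successor in {m3, m4, m5}} = {m0, m4, m5}
A[(r ∨ p) U EX (¬r ∧ p)]: least fixpoint, start Z0 = Sat(EX (¬r ∧ p)) = {m0, m4, m5}, add states in Sat(r ∨ p) with every successor in Z. Already a fixed point.
Sat(A[(r ∨ p) U EX (¬r ∧ p)]) = {m0, m4, m5}
|Sat(A[(r ∨ p) U EX (¬r ∧ p)])| = |{m0, m4, m5}| = 3.

3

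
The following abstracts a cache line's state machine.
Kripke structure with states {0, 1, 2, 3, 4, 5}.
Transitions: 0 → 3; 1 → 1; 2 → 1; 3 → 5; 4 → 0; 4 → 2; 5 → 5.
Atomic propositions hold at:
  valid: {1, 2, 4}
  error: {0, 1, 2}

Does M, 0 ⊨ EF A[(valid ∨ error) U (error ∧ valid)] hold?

No

Sat(valid ∨ error) = {0, 1, 2, 4}
Sat(error ∧ valid) = {1, 2}
A[(valid ∨ error) U (error ∧ valid)]: least fixpoint, start Z0 = Sat((error ∧ valid)) = {1, 2}, add states in Sat(valid ∨ error) with every successor in Z. Already a fixed point.
Sat(A[(valid ∨ error) U (error ∧ valid)]) = {1, 2}
EF A[(valid ∨ error) U (error ∧ valid)]: least fixpoint, start Z0 = {1, 2}, add states with some successor in Z. Z1 = {1, 2, 4}; fixed.
Sat(EF A[(valid ∨ error) U (error ∧ valid)]) = {1, 2, 4}
0 ∉ Sat(EF A[(valid ∨ error) U (error ∧ valid)]) = {1, 2, 4}, so the formula does not hold at 0.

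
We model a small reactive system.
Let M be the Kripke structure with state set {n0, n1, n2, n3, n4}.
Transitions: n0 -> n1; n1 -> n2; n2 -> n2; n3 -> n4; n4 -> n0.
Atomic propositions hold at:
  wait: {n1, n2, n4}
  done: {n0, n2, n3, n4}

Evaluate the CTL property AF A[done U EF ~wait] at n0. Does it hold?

Sat(~wait) = {n0, n3}
EF ~wait: least fixpoint, start Z0 = {n0, n3}, add states with some successor in Z. Z1 = {n0, n3, n4}; fixed.
Sat(EF ~wait) = {n0, n3, n4}
A[done U EF ~wait]: least fixpoint, start Z0 = Sat(EF ~wait) = {n0, n3, n4}, add states in Sat(done) with every successor in Z. Already a fixed point.
Sat(A[done U EF ~wait]) = {n0, n3, n4}
AF A[done U EF ~wait]: least fixpoint, start Z0 = {n0, n3, n4}, add states with every successor in Z. Already a fixed point.
Sat(AF A[done U EF ~wait]) = {n0, n3, n4}
n0 ∈ Sat(AF A[done U EF ~wait]) = {n0, n3, n4}, so the formula holds at n0.

Yes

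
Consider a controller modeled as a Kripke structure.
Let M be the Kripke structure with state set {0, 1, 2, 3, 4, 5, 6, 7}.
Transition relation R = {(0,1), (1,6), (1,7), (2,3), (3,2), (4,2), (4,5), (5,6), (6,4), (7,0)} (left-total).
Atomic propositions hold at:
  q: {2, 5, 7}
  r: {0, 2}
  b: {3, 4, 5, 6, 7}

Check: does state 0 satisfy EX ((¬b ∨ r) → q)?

Sat(¬b) = {0, 1, 2}
Sat(¬b ∨ r) = {0, 1, 2}
Sat((¬b ∨ r) → q) = {2, 3, 4, 5, 6, 7}
Sat(EX ((¬b ∨ r) → q)) = {s : some successor in {2, 3, 4, 5, 6, 7}} = {1, 2, 3, 4, 5, 6}
0 ∉ Sat(EX ((¬b ∨ r) → q)) = {1, 2, 3, 4, 5, 6}, so the formula does not hold at 0.

No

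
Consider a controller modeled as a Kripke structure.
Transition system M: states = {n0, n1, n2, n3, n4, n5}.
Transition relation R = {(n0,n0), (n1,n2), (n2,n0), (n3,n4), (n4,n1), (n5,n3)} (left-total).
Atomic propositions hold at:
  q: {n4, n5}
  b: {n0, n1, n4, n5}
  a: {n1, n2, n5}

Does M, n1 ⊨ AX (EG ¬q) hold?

Yes

Sat(¬q) = {n0, n1, n2, n3}
EG ¬q: greatest fixpoint, start Z0 = {n0, n1, n2, n3}, keep only states in Sat with some successor in Z. Z1 = {n0, n1, n2}; fixed.
Sat(EG ¬q) = {n0, n1, n2}
Sat(AX (EG ¬q)) = {s : every successor in {n0, n1, n2}} = {n0, n1, n2, n4}
n1 ∈ Sat(AX (EG ¬q)) = {n0, n1, n2, n4}, so the formula holds at n1.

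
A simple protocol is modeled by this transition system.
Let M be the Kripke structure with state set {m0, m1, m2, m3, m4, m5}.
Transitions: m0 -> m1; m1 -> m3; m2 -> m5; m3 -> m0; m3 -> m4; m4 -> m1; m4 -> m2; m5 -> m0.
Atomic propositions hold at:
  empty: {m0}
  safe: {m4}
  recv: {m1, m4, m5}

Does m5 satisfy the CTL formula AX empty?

Yes

Sat(AX empty) = {s : every successor in {m0}} = {m5}
m5 ∈ Sat(AX empty) = {m5}, so the formula holds at m5.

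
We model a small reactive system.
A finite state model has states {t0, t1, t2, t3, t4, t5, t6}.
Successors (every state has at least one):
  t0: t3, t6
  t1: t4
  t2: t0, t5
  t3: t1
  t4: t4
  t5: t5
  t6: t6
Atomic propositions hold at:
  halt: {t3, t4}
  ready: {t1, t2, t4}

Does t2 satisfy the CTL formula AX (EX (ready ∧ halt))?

No

Sat(ready ∧ halt) = {t4}
Sat(EX (ready ∧ halt)) = {s : some successor in {t4}} = {t1, t4}
Sat(AX (EX (ready ∧ halt))) = {s : every successor in {t1, t4}} = {t1, t3, t4}
t2 ∉ Sat(AX (EX (ready ∧ halt))) = {t1, t3, t4}, so the formula does not hold at t2.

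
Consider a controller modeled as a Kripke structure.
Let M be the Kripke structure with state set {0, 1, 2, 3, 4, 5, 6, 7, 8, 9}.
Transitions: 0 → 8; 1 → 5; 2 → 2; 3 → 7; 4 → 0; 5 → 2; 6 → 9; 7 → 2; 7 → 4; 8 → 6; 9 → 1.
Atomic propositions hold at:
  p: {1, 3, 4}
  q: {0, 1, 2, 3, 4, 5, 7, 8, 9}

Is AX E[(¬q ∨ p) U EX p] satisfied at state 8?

Yes

Sat(¬q) = {6}
Sat(¬q ∨ p) = {1, 3, 4, 6}
Sat(EX p) = {s : some successor in {1, 3, 4}} = {7, 9}
E[(¬q ∨ p) U EX p]: least fixpoint, start Z0 = Sat(EX p) = {7, 9}, add states in Sat(¬q ∨ p) with some successor in Z. Z1 = {3, 6, 7, 9}; fixed.
Sat(E[(¬q ∨ p) U EX p]) = {3, 6, 7, 9}
Sat(AX E[(¬q ∨ p) U EX p]) = {s : every successor in {3, 6, 7, 9}} = {3, 6, 8}
8 ∈ Sat(AX E[(¬q ∨ p) U EX p]) = {3, 6, 8}, so the formula holds at 8.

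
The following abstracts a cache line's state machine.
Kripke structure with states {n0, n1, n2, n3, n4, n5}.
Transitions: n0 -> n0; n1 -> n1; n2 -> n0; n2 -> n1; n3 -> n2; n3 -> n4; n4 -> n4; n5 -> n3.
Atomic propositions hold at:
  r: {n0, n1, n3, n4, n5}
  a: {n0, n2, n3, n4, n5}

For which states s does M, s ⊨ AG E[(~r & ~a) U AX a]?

{n0, n4}

Sat(~r) = {n2}
Sat(~a) = {n1}
Sat(~r & ~a) = ∅
Sat(AX a) = {s : every successor in {n0, n2, n3, n4, n5}} = {n0, n3, n4, n5}
E[(~r & ~a) U AX a]: least fixpoint, start Z0 = Sat(AX a) = {n0, n3, n4, n5}, add states in Sat(~r & ~a) with some successor in Z. Already a fixed point.
Sat(E[(~r & ~a) U AX a]) = {n0, n3, n4, n5}
AG E[(~r & ~a) U AX a]: greatest fixpoint, start Z0 = {n0, n3, n4, n5}, keep only states in Sat with every successor in Z. Z1 = {n0, n4, n5}; Z2 = {n0, n4}; fixed.
Sat(AG E[(~r & ~a) U AX a]) = {n0, n4}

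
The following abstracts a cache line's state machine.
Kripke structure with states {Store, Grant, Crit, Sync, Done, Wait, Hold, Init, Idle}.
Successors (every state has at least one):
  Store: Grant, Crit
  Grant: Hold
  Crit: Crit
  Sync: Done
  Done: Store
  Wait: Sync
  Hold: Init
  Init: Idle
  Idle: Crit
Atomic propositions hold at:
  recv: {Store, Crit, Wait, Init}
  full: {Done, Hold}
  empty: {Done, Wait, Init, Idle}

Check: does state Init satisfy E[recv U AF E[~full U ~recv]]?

Sat(~full) = {Store, Grant, Crit, Sync, Wait, Init, Idle}
Sat(~recv) = {Grant, Sync, Done, Hold, Idle}
E[~full U ~recv]: least fixpoint, start Z0 = Sat(~recv) = {Grant, Sync, Done, Hold, Idle}, add states in Sat(~full) with some successor in Z. Z1 = {Store, Grant, Sync, Done, Wait, Hold, Init, Idle}; fixed.
Sat(E[~full U ~recv]) = {Store, Grant, Sync, Done, Wait, Hold, Init, Idle}
AF E[~full U ~recv]: least fixpoint, start Z0 = {Store, Grant, Sync, Done, Wait, Hold, Init, Idle}, add states with every successor in Z. Already a fixed point.
Sat(AF E[~full U ~recv]) = {Store, Grant, Sync, Done, Wait, Hold, Init, Idle}
E[recv U AF E[~full U ~recv]]: least fixpoint, start Z0 = Sat(AF E[~full U ~recv]) = {Store, Grant, Sync, Done, Wait, Hold, Init, Idle}, add states in Sat(recv) with some successor in Z. Already a fixed point.
Sat(E[recv U AF E[~full U ~recv]]) = {Store, Grant, Sync, Done, Wait, Hold, Init, Idle}
Init ∈ Sat(E[recv U AF E[~full U ~recv]]) = {Store, Grant, Sync, Done, Wait, Hold, Init, Idle}, so the formula holds at Init.

Yes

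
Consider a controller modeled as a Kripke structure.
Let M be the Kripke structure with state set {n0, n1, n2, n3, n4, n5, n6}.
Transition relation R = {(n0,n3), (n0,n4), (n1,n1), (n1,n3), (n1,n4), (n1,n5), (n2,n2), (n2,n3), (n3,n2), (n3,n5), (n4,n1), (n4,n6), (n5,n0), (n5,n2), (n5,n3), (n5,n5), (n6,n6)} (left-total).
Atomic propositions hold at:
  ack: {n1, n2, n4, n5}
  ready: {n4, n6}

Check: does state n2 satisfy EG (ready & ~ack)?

Sat(~ack) = {n0, n3, n6}
Sat(ready & ~ack) = {n6}
EG (ready & ~ack): greatest fixpoint, start Z0 = {n6}, keep only states in Sat with some successor in Z. Already a fixed point.
Sat(EG (ready & ~ack)) = {n6}
n2 ∉ Sat(EG (ready & ~ack)) = {n6}, so the formula does not hold at n2.

No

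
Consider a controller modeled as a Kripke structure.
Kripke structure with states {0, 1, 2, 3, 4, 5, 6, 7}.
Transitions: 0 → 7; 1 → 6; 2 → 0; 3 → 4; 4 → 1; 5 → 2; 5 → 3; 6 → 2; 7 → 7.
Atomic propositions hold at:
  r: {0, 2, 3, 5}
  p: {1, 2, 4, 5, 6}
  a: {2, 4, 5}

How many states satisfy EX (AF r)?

AF r: least fixpoint, start Z0 = {0, 2, 3, 5}, add states with every successor in Z. Z1 = {0, 2, 3, 5, 6}; Z2 = {0, 1, 2, 3, 5, 6}; Z3 = {0, 1, 2, 3, 4, 5, 6}; fixed.
Sat(AF r) = {0, 1, 2, 3, 4, 5, 6}
Sat(EX (AF r)) = {s : some successor in {0, 1, 2, 3, 4, 5, 6}} = {1, 2, 3, 4, 5, 6}
|Sat(EX (AF r))| = |{1, 2, 3, 4, 5, 6}| = 6.

6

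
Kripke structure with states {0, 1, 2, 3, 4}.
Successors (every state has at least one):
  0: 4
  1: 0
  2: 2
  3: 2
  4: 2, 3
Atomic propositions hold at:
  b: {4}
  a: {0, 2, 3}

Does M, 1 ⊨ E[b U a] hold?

E[b U a]: least fixpoint, start Z0 = Sat(a) = {0, 2, 3}, add states in Sat(b) with some successor in Z. Z1 = {0, 2, 3, 4}; fixed.
Sat(E[b U a]) = {0, 2, 3, 4}
1 ∉ Sat(E[b U a]) = {0, 2, 3, 4}, so the formula does not hold at 1.

No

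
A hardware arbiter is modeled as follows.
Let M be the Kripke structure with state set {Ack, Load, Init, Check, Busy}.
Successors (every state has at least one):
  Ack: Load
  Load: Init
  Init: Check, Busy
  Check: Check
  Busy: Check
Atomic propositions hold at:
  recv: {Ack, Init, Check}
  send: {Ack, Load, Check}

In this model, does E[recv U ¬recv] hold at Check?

Sat(¬recv) = {Load, Busy}
E[recv U ¬recv]: least fixpoint, start Z0 = Sat(¬recv) = {Load, Busy}, add states in Sat(recv) with some successor in Z. Z1 = {Ack, Load, Init, Busy}; fixed.
Sat(E[recv U ¬recv]) = {Ack, Load, Init, Busy}
Check ∉ Sat(E[recv U ¬recv]) = {Ack, Load, Init, Busy}, so the formula does not hold at Check.

No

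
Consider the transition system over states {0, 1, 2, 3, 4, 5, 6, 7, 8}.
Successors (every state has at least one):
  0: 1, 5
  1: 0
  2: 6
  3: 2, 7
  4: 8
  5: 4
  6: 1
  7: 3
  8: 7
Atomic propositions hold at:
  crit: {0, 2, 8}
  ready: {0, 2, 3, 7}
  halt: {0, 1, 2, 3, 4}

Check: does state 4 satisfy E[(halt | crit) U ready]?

Yes

Sat(halt | crit) = {0, 1, 2, 3, 4, 8}
E[(halt | crit) U ready]: least fixpoint, start Z0 = Sat(ready) = {0, 2, 3, 7}, add states in Sat(halt | crit) with some successor in Z. Z1 = {0, 1, 2, 3, 7, 8}; Z2 = {0, 1, 2, 3, 4, 7, 8}; fixed.
Sat(E[(halt | crit) U ready]) = {0, 1, 2, 3, 4, 7, 8}
4 ∈ Sat(E[(halt | crit) U ready]) = {0, 1, 2, 3, 4, 7, 8}, so the formula holds at 4.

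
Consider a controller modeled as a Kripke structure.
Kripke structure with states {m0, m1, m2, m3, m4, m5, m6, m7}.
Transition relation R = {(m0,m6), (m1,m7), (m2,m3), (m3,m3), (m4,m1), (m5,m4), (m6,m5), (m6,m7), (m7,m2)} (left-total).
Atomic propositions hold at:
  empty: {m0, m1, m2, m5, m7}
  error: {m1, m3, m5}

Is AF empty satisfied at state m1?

AF empty: least fixpoint, start Z0 = {m0, m1, m2, m5, m7}, add states with every successor in Z. Z1 = {m0, m1, m2, m4, m5, m6, m7}; fixed.
Sat(AF empty) = {m0, m1, m2, m4, m5, m6, m7}
m1 ∈ Sat(AF empty) = {m0, m1, m2, m4, m5, m6, m7}, so the formula holds at m1.

Yes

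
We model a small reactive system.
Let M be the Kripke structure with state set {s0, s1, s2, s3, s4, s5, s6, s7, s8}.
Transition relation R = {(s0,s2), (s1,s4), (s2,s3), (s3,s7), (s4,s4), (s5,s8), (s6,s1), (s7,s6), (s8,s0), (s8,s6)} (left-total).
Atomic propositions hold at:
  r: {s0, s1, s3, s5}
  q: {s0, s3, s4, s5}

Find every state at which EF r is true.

EF r: least fixpoint, start Z0 = {s0, s1, s3, s5}, add states with some successor in Z. Z1 = {s0, s1, s2, s3, s5, s6, s8}; Z2 = {s0, s1, s2, s3, s5, s6, s7, s8}; fixed.
Sat(EF r) = {s0, s1, s2, s3, s5, s6, s7, s8}

{s0, s1, s2, s3, s5, s6, s7, s8}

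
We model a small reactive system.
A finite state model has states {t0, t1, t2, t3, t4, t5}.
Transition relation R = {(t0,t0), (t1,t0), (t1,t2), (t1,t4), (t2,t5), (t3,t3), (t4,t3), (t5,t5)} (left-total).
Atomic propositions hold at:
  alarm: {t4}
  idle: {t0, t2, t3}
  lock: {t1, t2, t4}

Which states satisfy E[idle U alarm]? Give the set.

E[idle U alarm]: least fixpoint, start Z0 = Sat(alarm) = {t4}, add states in Sat(idle) with some successor in Z. Already a fixed point.
Sat(E[idle U alarm]) = {t4}

{t4}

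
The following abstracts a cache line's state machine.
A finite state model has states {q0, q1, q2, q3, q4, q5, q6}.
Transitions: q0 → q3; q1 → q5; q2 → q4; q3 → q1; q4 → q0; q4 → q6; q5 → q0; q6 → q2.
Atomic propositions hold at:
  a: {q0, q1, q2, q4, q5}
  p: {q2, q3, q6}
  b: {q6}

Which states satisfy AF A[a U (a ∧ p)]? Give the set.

Sat(a ∧ p) = {q2}
A[a U (a ∧ p)]: least fixpoint, start Z0 = Sat((a ∧ p)) = {q2}, add states in Sat(a) with every successor in Z. Already a fixed point.
Sat(A[a U (a ∧ p)]) = {q2}
AF A[a U (a ∧ p)]: least fixpoint, start Z0 = {q2}, add states with every successor in Z. Z1 = {q2, q6}; fixed.
Sat(AF A[a U (a ∧ p)]) = {q2, q6}

{q2, q6}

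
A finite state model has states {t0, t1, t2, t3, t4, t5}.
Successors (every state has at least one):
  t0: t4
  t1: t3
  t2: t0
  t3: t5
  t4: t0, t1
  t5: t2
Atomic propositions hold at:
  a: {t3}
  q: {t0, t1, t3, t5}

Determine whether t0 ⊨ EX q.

Sat(EX q) = {s : some successor in {t0, t1, t3, t5}} = {t1, t2, t3, t4}
t0 ∉ Sat(EX q) = {t1, t2, t3, t4}, so the formula does not hold at t0.

No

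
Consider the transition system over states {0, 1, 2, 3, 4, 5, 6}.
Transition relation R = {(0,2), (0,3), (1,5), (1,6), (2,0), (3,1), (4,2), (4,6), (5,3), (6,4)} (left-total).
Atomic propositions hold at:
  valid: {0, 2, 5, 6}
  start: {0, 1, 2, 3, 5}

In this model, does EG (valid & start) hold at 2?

Yes

Sat(valid & start) = {0, 2, 5}
EG (valid & start): greatest fixpoint, start Z0 = {0, 2, 5}, keep only states in Sat with some successor in Z. Z1 = {0, 2}; fixed.
Sat(EG (valid & start)) = {0, 2}
2 ∈ Sat(EG (valid & start)) = {0, 2}, so the formula holds at 2.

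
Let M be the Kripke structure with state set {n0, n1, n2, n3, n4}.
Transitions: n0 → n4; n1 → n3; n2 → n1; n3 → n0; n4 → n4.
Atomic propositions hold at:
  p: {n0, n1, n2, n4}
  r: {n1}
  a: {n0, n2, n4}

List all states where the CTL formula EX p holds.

Sat(EX p) = {s : some successor in {n0, n1, n2, n4}} = {n0, n2, n3, n4}

{n0, n2, n3, n4}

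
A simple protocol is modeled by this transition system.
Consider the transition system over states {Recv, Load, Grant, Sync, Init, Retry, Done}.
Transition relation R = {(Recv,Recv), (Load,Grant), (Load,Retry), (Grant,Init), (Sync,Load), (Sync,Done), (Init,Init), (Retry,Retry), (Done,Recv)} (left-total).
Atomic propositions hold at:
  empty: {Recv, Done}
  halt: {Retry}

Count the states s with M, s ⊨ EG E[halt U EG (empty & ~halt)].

2

Sat(~halt) = {Recv, Load, Grant, Sync, Init, Done}
Sat(empty & ~halt) = {Recv, Done}
EG (empty & ~halt): greatest fixpoint, start Z0 = {Recv, Done}, keep only states in Sat with some successor in Z. Already a fixed point.
Sat(EG (empty & ~halt)) = {Recv, Done}
E[halt U EG (empty & ~halt)]: least fixpoint, start Z0 = Sat(EG (empty & ~halt)) = {Recv, Done}, add states in Sat(halt) with some successor in Z. Already a fixed point.
Sat(E[halt U EG (empty & ~halt)]) = {Recv, Done}
EG E[halt U EG (empty & ~halt)]: greatest fixpoint, start Z0 = {Recv, Done}, keep only states in Sat with some successor in Z. Already a fixed point.
Sat(EG E[halt U EG (empty & ~halt)]) = {Recv, Done}
|Sat(EG E[halt U EG (empty & ~halt)])| = |{Recv, Done}| = 2.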